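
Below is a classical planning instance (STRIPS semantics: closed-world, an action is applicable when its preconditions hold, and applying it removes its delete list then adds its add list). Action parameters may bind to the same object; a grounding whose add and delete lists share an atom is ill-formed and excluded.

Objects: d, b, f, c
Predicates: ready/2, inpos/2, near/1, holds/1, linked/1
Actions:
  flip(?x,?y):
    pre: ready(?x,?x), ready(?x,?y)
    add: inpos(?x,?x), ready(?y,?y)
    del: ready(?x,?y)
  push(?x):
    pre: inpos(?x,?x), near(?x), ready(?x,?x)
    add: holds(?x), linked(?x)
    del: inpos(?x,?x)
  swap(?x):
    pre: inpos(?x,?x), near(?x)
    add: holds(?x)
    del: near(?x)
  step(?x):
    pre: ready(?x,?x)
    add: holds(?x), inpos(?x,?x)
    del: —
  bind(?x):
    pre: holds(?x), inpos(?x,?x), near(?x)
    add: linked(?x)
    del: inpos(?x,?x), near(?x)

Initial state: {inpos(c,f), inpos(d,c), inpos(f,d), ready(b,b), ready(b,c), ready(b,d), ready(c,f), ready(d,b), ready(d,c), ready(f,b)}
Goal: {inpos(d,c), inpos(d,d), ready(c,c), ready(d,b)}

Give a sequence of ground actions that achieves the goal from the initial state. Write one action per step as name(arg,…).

1. flip(b,d)  →  {inpos(b,b), inpos(c,f), inpos(d,c), inpos(f,d), ready(b,b), ready(b,c), ready(c,f), ready(d,b), ready(d,c), ready(d,d), ready(f,b)}
2. flip(d,c)  →  {inpos(b,b), inpos(c,f), inpos(d,c), inpos(d,d), inpos(f,d), ready(b,b), ready(b,c), ready(c,c), ready(c,f), ready(d,b), ready(d,d), ready(f,b)}

flip(b,d); flip(d,c)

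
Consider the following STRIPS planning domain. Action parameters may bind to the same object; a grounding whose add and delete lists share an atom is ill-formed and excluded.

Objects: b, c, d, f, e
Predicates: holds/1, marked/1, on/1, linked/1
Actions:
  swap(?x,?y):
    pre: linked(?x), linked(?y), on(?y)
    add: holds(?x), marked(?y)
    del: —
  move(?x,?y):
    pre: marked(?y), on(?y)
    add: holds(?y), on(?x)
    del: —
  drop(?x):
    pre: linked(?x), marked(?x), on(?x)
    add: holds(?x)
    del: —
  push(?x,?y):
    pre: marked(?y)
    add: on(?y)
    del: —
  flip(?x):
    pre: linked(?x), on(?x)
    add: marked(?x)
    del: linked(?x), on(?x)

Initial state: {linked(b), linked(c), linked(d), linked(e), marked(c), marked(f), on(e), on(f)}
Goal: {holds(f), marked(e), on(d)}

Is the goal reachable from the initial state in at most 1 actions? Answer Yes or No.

No

1. swap(b,e)  →  {holds(b), linked(b), linked(c), linked(d), linked(e), marked(c), marked(e), marked(f), on(e), on(f)}
2. move(d,f)  →  {holds(b), holds(f), linked(b), linked(c), linked(d), linked(e), marked(c), marked(e), marked(f), on(d), on(e), on(f)}
optimal plan length = 2; 2 > 1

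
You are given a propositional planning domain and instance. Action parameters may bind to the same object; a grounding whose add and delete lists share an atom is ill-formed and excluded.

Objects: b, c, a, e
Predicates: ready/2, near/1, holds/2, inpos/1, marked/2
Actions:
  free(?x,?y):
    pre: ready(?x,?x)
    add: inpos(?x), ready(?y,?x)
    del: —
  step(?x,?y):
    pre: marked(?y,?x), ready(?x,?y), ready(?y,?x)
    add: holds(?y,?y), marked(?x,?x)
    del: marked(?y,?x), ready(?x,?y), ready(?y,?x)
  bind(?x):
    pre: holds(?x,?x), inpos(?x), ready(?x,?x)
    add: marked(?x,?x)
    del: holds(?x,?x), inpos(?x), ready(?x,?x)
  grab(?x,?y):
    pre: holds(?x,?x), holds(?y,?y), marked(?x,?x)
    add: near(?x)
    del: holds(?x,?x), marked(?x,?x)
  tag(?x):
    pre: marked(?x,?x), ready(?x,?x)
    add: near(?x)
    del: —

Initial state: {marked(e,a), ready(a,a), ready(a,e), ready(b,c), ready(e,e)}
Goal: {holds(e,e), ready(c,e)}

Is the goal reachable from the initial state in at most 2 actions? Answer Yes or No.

1. free(a,e)  →  {inpos(a), marked(e,a), ready(a,a), ready(a,e), ready(b,c), ready(e,a), ready(e,e)}
2. free(e,c)  →  {inpos(a), inpos(e), marked(e,a), ready(a,a), ready(a,e), ready(b,c), ready(c,e), ready(e,a), ready(e,e)}
3. step(a,e)  →  {holds(e,e), inpos(a), inpos(e), marked(a,a), ready(a,a), ready(b,c), ready(c,e), ready(e,e)}
optimal plan length = 3; 3 > 2

No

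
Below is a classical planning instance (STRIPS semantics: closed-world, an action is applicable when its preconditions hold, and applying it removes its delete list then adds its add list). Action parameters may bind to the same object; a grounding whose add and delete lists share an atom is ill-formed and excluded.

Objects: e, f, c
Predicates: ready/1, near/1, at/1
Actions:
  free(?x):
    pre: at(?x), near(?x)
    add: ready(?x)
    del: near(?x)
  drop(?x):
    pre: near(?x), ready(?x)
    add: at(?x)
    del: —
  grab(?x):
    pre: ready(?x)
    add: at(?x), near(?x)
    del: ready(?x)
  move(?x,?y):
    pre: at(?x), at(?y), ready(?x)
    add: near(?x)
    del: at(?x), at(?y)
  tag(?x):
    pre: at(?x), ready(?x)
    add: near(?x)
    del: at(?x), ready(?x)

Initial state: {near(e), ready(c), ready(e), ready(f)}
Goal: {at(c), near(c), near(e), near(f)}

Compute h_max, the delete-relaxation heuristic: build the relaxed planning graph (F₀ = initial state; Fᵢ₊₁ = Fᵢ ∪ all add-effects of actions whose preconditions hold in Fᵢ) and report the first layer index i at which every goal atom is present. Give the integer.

1

F0 = init (4 atoms)
F1 = F0 ∪ {at(c), at(e), at(f), near(c), near(f)}  (9 atoms)
goal ⊆ F1  ⇒  h_max = 1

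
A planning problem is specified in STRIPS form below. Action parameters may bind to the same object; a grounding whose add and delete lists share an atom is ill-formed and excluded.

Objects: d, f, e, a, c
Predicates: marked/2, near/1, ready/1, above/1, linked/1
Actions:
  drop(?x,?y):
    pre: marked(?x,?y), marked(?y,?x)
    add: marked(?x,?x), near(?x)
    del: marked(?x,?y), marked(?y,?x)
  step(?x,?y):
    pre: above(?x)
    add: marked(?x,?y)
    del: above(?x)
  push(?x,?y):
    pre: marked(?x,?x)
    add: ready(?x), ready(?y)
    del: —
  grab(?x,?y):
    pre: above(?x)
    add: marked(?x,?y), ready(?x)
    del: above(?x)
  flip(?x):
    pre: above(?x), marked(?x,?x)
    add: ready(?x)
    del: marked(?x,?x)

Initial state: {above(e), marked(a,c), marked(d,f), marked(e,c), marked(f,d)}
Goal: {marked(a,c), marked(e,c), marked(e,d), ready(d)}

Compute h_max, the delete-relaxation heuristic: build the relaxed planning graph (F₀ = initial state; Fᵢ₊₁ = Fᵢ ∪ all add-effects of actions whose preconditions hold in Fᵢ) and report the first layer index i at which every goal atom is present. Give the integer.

2

F0 = init (5 atoms)
F1 = F0 ∪ {marked(d,d), marked(e,a), marked(e,d), marked(e,e), marked(e,f), marked(f,f), near(d), near(f), ready(e)}  (14 atoms)
F2 = F1 ∪ {ready(a), ready(c), ready(d), ready(f)}  (18 atoms)
goal ⊆ F2  ⇒  h_max = 2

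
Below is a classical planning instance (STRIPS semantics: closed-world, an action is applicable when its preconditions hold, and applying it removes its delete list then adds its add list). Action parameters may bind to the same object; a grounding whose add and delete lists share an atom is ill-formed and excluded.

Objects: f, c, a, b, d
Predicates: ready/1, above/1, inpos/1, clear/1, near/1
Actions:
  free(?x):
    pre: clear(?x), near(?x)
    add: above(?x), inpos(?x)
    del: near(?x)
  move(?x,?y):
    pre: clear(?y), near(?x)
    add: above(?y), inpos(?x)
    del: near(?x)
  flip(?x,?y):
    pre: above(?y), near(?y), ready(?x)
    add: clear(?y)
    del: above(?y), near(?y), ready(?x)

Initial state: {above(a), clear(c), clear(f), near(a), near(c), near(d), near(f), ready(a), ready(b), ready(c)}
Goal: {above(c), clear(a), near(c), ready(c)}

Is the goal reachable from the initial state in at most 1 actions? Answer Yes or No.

1. move(f,c)  →  {above(a), above(c), clear(c), clear(f), inpos(f), near(a), near(c), near(d), ready(a), ready(b), ready(c)}
2. flip(a,a)  →  {above(c), clear(a), clear(c), clear(f), inpos(f), near(c), near(d), ready(b), ready(c)}
optimal plan length = 2; 2 > 1

No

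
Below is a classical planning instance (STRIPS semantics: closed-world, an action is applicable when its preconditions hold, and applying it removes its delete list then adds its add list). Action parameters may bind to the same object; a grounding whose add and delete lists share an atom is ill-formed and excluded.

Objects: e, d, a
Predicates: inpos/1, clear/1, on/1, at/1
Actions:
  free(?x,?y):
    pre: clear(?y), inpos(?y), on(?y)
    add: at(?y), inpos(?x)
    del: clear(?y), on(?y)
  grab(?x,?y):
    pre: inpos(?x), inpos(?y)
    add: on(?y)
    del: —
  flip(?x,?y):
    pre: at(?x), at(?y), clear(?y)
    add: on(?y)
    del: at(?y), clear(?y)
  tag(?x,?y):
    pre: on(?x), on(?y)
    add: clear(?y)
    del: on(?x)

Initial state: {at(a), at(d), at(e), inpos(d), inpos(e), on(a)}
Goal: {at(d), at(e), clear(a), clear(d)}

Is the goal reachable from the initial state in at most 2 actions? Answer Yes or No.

No

1. grab(e,d)  →  {at(a), at(d), at(e), inpos(d), inpos(e), on(a), on(d)}
2. tag(d,d)  →  {at(a), at(d), at(e), clear(d), inpos(d), inpos(e), on(a)}
3. tag(a,a)  →  {at(a), at(d), at(e), clear(a), clear(d), inpos(d), inpos(e)}
optimal plan length = 3; 3 > 2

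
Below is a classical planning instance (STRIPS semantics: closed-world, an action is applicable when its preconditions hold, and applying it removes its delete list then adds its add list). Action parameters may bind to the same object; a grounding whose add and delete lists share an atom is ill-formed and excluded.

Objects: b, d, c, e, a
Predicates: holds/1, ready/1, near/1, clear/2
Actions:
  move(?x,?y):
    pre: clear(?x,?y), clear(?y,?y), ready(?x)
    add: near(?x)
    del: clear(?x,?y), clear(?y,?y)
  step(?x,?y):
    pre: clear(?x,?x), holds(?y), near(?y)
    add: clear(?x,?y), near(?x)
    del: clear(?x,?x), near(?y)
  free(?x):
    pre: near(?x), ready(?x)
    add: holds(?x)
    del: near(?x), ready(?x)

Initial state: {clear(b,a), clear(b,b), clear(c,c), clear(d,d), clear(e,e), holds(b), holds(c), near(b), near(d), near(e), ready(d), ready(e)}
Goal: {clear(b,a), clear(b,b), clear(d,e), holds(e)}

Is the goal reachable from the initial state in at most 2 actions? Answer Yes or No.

1. free(e)  →  {clear(b,a), clear(b,b), clear(c,c), clear(d,d), clear(e,e), holds(b), holds(c), holds(e), near(b), near(d), ready(d)}
2. step(e,b)  →  {clear(b,a), clear(b,b), clear(c,c), clear(d,d), clear(e,b), holds(b), holds(c), holds(e), near(d), near(e), ready(d)}
3. step(d,e)  →  {clear(b,a), clear(b,b), clear(c,c), clear(d,e), clear(e,b), holds(b), holds(c), holds(e), near(d), ready(d)}
optimal plan length = 3; 3 > 2

No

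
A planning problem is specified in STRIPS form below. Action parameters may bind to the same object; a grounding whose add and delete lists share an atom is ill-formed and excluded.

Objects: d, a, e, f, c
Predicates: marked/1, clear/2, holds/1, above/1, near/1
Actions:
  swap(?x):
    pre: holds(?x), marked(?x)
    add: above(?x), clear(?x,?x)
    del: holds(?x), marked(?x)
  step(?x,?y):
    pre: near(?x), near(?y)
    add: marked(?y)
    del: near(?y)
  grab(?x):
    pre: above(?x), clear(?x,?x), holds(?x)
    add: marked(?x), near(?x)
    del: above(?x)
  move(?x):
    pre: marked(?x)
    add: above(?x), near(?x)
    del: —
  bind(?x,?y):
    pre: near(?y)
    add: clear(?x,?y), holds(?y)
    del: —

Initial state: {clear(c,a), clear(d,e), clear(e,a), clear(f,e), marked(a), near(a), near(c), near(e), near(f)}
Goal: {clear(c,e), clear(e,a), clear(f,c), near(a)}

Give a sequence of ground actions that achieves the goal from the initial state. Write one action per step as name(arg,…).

1. bind(f,c)  →  {clear(c,a), clear(d,e), clear(e,a), clear(f,c), clear(f,e), holds(c), marked(a), near(a), near(c), near(e), near(f)}
2. bind(c,e)  →  {clear(c,a), clear(c,e), clear(d,e), clear(e,a), clear(f,c), clear(f,e), holds(c), holds(e), marked(a), near(a), near(c), near(e), near(f)}

bind(f,c); bind(c,e)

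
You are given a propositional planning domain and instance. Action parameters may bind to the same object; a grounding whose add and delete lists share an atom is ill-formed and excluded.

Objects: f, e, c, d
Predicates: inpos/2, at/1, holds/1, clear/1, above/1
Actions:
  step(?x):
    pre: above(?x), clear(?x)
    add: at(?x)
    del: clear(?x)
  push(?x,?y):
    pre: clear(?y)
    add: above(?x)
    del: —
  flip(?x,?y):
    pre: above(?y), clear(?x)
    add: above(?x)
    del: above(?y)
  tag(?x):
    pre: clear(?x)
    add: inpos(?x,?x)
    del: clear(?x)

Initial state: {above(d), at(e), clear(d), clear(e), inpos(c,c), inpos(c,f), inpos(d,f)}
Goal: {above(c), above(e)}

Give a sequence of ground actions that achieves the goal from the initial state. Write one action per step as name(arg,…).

push(e,e); push(c,e)

1. push(e,e)  →  {above(d), above(e), at(e), clear(d), clear(e), inpos(c,c), inpos(c,f), inpos(d,f)}
2. push(c,e)  →  {above(c), above(d), above(e), at(e), clear(d), clear(e), inpos(c,c), inpos(c,f), inpos(d,f)}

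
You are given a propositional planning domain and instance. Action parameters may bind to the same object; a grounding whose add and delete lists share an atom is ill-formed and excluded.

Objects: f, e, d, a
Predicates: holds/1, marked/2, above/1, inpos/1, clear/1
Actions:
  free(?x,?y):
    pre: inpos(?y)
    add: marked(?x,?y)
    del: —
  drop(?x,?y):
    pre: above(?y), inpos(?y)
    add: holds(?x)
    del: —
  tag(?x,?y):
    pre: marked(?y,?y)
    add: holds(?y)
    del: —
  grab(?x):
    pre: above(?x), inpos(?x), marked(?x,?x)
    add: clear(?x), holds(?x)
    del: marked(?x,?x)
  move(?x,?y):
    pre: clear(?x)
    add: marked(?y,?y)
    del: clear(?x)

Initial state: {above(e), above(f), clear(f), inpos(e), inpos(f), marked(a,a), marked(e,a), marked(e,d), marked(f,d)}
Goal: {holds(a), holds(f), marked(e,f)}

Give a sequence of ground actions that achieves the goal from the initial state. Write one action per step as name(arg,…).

free(e,f); drop(f,f); drop(a,f)

1. free(e,f)  →  {above(e), above(f), clear(f), inpos(e), inpos(f), marked(a,a), marked(e,a), marked(e,d), marked(e,f), marked(f,d)}
2. drop(f,f)  →  {above(e), above(f), clear(f), holds(f), inpos(e), inpos(f), marked(a,a), marked(e,a), marked(e,d), marked(e,f), marked(f,d)}
3. drop(a,f)  →  {above(e), above(f), clear(f), holds(a), holds(f), inpos(e), inpos(f), marked(a,a), marked(e,a), marked(e,d), marked(e,f), marked(f,d)}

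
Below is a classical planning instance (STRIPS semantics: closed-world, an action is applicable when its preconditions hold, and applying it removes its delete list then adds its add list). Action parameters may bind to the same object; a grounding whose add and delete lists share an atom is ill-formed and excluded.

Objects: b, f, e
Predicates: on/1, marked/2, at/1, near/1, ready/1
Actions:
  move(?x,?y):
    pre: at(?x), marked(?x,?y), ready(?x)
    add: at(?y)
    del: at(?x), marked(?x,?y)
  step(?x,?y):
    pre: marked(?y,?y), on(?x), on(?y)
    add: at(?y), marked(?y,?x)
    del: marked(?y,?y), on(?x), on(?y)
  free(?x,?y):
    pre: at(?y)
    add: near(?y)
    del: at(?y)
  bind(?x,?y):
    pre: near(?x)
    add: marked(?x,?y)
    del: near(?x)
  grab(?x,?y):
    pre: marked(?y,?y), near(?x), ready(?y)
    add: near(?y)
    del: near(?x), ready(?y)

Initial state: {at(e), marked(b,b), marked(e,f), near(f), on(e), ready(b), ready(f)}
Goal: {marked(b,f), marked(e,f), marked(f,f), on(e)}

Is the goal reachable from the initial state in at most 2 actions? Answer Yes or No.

1. free(b,e)  →  {marked(b,b), marked(e,f), near(e), near(f), on(e), ready(b), ready(f)}
2. bind(f,f)  →  {marked(b,b), marked(e,f), marked(f,f), near(e), on(e), ready(b), ready(f)}
3. grab(e,b)  →  {marked(b,b), marked(e,f), marked(f,f), near(b), on(e), ready(f)}
4. bind(b,f)  →  {marked(b,b), marked(b,f), marked(e,f), marked(f,f), on(e), ready(f)}
optimal plan length = 4; 4 > 2

No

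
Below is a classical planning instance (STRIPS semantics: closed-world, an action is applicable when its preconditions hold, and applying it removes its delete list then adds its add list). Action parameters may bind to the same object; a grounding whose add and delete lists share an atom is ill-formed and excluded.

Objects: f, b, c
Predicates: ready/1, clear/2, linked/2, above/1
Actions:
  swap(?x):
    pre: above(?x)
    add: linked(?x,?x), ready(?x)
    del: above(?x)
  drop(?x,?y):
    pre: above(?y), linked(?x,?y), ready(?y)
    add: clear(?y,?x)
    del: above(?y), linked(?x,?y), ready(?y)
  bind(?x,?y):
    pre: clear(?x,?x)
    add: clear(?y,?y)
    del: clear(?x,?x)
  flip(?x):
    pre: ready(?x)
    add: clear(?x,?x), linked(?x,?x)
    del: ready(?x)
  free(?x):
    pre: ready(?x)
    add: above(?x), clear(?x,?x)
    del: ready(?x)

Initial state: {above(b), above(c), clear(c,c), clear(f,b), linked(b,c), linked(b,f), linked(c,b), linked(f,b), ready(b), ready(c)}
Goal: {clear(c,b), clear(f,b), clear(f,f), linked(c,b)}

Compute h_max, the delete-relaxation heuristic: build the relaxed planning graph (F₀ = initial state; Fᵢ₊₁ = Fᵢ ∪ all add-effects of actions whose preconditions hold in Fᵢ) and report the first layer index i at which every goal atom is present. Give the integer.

F0 = init (10 atoms)
F1 = F0 ∪ {clear(b,b), clear(b,c), clear(b,f), clear(c,b), clear(f,f), linked(b,b), linked(c,c)}  (17 atoms)
goal ⊆ F1  ⇒  h_max = 1

1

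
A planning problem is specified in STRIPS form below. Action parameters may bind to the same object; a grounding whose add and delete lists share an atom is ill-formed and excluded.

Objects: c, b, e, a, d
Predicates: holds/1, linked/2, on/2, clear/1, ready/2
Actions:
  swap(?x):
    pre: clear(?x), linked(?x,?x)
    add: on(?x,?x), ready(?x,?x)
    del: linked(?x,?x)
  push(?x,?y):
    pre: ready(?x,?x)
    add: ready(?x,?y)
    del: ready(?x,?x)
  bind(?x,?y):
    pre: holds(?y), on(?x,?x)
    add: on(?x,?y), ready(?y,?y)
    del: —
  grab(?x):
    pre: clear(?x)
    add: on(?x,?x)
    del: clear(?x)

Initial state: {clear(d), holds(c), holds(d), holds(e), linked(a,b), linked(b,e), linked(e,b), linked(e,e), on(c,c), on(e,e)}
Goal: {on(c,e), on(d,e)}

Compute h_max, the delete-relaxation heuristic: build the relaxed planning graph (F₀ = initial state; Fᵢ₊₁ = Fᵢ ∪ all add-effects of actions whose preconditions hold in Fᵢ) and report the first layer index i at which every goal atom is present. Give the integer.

F0 = init (10 atoms)
F1 = F0 ∪ {on(c,d), on(c,e), on(d,d), on(e,c), on(e,d), ready(c,c), ready(d,d), ready(e,e)}  (18 atoms)
F2 = F1 ∪ {on(d,c), on(d,e), ready(c,a), ready(c,b), ready(c,d), ready(c,e), ready(d,a), ready(d,b), ready(d,c), ready(d,e), ready(e,a), ready(e,b), ready(e,c), ready(e,d)}  (32 atoms)
goal ⊆ F2  ⇒  h_max = 2

2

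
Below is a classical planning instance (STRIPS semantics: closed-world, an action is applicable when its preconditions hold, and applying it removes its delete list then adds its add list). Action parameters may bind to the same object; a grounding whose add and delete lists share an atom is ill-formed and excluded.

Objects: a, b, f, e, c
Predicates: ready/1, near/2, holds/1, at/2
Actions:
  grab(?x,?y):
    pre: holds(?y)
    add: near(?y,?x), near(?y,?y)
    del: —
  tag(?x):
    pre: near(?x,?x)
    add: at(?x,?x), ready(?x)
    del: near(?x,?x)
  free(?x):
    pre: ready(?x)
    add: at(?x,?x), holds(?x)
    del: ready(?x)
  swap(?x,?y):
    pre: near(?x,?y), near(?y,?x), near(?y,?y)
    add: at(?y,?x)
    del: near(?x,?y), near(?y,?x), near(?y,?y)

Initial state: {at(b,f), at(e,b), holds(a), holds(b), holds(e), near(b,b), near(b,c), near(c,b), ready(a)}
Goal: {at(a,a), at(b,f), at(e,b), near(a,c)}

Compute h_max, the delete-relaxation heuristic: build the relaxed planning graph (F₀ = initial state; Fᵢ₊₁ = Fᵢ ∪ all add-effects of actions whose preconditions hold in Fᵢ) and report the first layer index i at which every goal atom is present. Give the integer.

F0 = init (9 atoms)
F1 = F0 ∪ {at(a,a), at(b,b), at(b,c), near(a,a), near(a,b), near(a,c), near(a,e), near(a,f), near(b,a), near(b,e), near(b,f), near(e,a), near(e,b), near(e,c), near(e,e), near(e,f), ready(b)}  (26 atoms)
goal ⊆ F1  ⇒  h_max = 1

1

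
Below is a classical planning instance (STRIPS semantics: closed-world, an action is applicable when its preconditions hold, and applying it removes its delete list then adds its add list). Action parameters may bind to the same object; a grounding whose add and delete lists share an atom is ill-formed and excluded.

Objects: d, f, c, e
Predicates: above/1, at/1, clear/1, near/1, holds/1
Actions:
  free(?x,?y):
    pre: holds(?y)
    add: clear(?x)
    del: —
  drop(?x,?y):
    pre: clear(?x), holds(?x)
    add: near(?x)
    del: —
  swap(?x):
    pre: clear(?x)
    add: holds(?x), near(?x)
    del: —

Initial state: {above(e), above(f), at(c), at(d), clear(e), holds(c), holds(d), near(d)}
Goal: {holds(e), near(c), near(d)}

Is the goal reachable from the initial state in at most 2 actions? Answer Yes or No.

No

1. free(c,d)  →  {above(e), above(f), at(c), at(d), clear(c), clear(e), holds(c), holds(d), near(d)}
2. drop(c,d)  →  {above(e), above(f), at(c), at(d), clear(c), clear(e), holds(c), holds(d), near(c), near(d)}
3. swap(e)  →  {above(e), above(f), at(c), at(d), clear(c), clear(e), holds(c), holds(d), holds(e), near(c), near(d), near(e)}
optimal plan length = 3; 3 > 2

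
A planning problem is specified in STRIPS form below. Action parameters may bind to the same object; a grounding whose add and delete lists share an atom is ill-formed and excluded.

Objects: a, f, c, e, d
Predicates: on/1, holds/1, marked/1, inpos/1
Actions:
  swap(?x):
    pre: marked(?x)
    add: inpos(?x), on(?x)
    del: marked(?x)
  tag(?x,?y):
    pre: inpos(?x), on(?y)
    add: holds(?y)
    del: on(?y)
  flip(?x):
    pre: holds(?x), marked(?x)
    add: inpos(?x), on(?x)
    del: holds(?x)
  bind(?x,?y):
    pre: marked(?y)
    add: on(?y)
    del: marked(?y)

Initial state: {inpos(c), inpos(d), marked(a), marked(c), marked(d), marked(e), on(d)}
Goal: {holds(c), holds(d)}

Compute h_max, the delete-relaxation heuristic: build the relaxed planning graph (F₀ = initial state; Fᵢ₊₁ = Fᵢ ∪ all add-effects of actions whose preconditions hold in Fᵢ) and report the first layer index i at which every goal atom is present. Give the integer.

F0 = init (7 atoms)
F1 = F0 ∪ {holds(d), inpos(a), inpos(e), on(a), on(c), on(e)}  (13 atoms)
F2 = F1 ∪ {holds(a), holds(c), holds(e)}  (16 atoms)
goal ⊆ F2  ⇒  h_max = 2

2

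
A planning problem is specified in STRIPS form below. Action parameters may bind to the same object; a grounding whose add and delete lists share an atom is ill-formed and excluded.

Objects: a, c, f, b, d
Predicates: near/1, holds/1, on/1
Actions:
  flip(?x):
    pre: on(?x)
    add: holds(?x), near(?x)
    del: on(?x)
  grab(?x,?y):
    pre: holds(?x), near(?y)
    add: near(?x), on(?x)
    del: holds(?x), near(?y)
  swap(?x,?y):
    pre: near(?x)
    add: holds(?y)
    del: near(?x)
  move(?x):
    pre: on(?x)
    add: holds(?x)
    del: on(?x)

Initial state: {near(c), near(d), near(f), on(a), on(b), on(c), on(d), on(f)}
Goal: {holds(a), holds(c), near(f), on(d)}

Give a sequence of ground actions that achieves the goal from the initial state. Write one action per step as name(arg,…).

1. flip(a)  →  {holds(a), near(a), near(c), near(d), near(f), on(b), on(c), on(d), on(f)}
2. flip(c)  →  {holds(a), holds(c), near(a), near(c), near(d), near(f), on(b), on(d), on(f)}

flip(a); flip(c)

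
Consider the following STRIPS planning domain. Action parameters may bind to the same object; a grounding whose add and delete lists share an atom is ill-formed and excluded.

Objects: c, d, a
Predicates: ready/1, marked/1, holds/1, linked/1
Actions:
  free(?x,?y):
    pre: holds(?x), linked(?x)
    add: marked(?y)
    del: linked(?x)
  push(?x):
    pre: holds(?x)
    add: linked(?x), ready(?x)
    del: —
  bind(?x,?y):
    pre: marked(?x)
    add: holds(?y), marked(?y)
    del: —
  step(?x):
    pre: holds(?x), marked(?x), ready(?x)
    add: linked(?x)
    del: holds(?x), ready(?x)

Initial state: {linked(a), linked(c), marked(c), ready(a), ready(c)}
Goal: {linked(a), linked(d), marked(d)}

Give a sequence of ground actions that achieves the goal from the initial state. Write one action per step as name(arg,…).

1. bind(c,d)  →  {holds(d), linked(a), linked(c), marked(c), marked(d), ready(a), ready(c)}
2. push(d)  →  {holds(d), linked(a), linked(c), linked(d), marked(c), marked(d), ready(a), ready(c), ready(d)}

bind(c,d); push(d)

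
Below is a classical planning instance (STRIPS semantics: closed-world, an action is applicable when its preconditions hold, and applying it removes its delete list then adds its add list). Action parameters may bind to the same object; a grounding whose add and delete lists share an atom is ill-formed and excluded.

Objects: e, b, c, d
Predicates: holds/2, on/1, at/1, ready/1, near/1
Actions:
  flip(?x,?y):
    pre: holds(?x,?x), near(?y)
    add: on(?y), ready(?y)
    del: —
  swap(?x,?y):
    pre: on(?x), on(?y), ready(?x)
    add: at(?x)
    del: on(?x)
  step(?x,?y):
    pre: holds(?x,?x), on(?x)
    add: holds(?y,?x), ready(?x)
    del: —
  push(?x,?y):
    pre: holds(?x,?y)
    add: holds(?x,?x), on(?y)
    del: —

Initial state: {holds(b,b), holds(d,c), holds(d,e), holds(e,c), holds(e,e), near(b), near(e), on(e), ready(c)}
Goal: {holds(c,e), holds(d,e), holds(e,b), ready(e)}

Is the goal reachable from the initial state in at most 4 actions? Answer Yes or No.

Yes

1. flip(e,b)  →  {holds(b,b), holds(d,c), holds(d,e), holds(e,c), holds(e,e), near(b), near(e), on(b), on(e), ready(b), ready(c)}
2. step(e,c)  →  {holds(b,b), holds(c,e), holds(d,c), holds(d,e), holds(e,c), holds(e,e), near(b), near(e), on(b), on(e), ready(b), ready(c), ready(e)}
3. step(b,e)  →  {holds(b,b), holds(c,e), holds(d,c), holds(d,e), holds(e,b), holds(e,c), holds(e,e), near(b), near(e), on(b), on(e), ready(b), ready(c), ready(e)}
optimal plan length = 3; 3 ≤ 4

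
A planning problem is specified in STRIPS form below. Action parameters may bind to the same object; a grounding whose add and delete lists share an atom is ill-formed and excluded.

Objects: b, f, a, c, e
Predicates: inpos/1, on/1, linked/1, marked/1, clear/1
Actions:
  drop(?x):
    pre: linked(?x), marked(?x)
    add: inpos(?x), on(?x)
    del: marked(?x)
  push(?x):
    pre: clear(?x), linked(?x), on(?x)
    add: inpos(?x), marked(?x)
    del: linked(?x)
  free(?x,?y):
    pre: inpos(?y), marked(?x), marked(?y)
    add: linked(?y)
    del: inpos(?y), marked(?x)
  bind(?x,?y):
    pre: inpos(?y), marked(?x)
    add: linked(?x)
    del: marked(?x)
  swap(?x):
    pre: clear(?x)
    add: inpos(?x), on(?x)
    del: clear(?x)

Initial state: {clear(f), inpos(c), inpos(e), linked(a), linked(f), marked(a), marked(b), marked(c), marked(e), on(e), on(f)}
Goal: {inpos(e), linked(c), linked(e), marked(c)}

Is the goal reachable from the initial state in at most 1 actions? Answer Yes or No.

1. free(b,c)  →  {clear(f), inpos(e), linked(a), linked(c), linked(f), marked(a), marked(c), marked(e), on(e), on(f)}
2. bind(e,e)  →  {clear(f), inpos(e), linked(a), linked(c), linked(e), linked(f), marked(a), marked(c), on(e), on(f)}
optimal plan length = 2; 2 > 1

No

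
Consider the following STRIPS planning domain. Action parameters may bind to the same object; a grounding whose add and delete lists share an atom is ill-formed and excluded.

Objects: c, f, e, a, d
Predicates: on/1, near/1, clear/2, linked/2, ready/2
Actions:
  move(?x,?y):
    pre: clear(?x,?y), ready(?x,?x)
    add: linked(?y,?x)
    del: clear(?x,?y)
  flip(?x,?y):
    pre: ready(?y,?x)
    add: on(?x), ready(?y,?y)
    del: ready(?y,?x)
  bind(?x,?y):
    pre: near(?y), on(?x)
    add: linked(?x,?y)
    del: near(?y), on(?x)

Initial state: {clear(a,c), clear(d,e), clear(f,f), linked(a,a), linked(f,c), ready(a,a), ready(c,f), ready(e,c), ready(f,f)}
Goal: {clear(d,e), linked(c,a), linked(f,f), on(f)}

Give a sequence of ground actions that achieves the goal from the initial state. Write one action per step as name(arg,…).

move(f,f); move(a,c); flip(f,c)

1. move(f,f)  →  {clear(a,c), clear(d,e), linked(a,a), linked(f,c), linked(f,f), ready(a,a), ready(c,f), ready(e,c), ready(f,f)}
2. move(a,c)  →  {clear(d,e), linked(a,a), linked(c,a), linked(f,c), linked(f,f), ready(a,a), ready(c,f), ready(e,c), ready(f,f)}
3. flip(f,c)  →  {clear(d,e), linked(a,a), linked(c,a), linked(f,c), linked(f,f), on(f), ready(a,a), ready(c,c), ready(e,c), ready(f,f)}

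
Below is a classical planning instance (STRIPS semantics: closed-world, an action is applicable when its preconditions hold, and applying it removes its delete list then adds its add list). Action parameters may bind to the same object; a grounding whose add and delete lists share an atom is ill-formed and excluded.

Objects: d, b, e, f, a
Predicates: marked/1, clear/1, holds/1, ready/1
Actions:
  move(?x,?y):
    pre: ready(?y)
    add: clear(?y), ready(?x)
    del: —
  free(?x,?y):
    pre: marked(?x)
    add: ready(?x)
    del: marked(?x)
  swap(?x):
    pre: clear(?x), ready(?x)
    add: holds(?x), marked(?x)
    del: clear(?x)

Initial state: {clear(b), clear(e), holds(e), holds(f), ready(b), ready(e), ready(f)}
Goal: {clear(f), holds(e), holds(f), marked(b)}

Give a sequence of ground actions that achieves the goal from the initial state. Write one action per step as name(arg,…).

1. move(d,f)  →  {clear(b), clear(e), clear(f), holds(e), holds(f), ready(b), ready(d), ready(e), ready(f)}
2. swap(b)  →  {clear(e), clear(f), holds(b), holds(e), holds(f), marked(b), ready(b), ready(d), ready(e), ready(f)}

move(d,f); swap(b)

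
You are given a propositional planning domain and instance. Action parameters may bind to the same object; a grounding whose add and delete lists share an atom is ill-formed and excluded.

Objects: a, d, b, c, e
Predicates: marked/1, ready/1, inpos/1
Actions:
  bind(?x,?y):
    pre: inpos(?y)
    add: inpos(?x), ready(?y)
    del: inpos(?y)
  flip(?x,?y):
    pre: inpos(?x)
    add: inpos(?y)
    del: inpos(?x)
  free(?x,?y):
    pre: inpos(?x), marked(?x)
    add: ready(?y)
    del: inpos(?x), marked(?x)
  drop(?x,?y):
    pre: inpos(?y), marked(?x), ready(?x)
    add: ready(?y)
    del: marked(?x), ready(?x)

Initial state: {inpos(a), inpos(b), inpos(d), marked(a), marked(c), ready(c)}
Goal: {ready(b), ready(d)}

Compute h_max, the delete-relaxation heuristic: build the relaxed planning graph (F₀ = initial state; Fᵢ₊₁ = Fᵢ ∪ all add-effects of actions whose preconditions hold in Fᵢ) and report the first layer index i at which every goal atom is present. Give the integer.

1

F0 = init (6 atoms)
F1 = F0 ∪ {inpos(c), inpos(e), ready(a), ready(b), ready(d), ready(e)}  (12 atoms)
goal ⊆ F1  ⇒  h_max = 1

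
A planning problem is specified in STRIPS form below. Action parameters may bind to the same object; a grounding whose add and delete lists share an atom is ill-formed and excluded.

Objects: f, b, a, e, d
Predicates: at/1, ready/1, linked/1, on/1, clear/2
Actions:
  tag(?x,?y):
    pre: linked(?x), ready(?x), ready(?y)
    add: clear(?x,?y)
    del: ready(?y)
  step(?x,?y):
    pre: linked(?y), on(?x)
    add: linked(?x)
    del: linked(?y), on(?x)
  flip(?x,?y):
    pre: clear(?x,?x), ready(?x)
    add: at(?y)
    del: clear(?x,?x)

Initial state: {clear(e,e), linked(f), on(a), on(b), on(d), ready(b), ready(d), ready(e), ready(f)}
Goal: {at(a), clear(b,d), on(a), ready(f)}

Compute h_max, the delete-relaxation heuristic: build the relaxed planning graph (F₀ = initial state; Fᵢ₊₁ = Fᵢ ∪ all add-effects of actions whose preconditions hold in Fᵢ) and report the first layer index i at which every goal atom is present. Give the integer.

F0 = init (9 atoms)
F1 = F0 ∪ {at(a), at(b), at(d), at(e), at(f), clear(f,b), clear(f,d), clear(f,e), clear(f,f), linked(a), linked(b), linked(d)}  (21 atoms)
F2 = F1 ∪ {clear(b,b), clear(b,d), clear(b,e), clear(b,f), clear(d,b), clear(d,d), clear(d,e), clear(d,f)}  (29 atoms)
goal ⊆ F2  ⇒  h_max = 2

2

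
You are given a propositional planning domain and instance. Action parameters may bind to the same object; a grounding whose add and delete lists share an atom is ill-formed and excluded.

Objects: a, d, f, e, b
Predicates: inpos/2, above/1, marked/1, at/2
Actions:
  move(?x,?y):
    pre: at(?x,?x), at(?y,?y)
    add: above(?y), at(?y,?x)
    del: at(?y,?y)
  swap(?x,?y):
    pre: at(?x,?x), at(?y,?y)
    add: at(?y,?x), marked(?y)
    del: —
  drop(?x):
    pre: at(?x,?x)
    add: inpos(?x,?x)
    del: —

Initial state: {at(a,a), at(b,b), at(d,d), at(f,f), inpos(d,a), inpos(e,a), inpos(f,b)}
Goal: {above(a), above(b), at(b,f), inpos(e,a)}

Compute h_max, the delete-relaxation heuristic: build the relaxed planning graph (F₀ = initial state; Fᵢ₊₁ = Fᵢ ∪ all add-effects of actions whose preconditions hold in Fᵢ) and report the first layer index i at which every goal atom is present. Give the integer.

1

F0 = init (7 atoms)
F1 = F0 ∪ {above(a), above(b), above(d), above(f), at(a,b), at(a,d), at(a,f), at(b,a), at(b,d), at(b,f), at(d,a), at(d,b), at(d,f), at(f,a), at(f,b), at(f,d), inpos(a,a), inpos(b,b), inpos(d,d), inpos(f,f), marked(a), marked(b), marked(d), marked(f)}  (31 atoms)
goal ⊆ F1  ⇒  h_max = 1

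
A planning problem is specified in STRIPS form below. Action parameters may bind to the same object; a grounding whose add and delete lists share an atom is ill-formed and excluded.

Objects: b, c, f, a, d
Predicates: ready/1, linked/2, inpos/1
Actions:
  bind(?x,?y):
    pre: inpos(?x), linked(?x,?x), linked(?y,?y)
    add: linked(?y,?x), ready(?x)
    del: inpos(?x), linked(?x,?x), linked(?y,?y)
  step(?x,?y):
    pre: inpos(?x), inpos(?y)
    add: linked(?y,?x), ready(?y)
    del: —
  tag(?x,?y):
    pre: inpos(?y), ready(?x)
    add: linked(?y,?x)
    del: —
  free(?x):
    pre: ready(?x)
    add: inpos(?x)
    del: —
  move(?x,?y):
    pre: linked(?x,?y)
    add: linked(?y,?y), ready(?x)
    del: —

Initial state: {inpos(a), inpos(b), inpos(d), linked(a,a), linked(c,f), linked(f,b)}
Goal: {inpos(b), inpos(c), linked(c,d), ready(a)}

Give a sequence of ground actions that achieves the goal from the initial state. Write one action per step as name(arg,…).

step(b,a); move(c,f); free(c); step(d,c)

1. step(b,a)  →  {inpos(a), inpos(b), inpos(d), linked(a,a), linked(a,b), linked(c,f), linked(f,b), ready(a)}
2. move(c,f)  →  {inpos(a), inpos(b), inpos(d), linked(a,a), linked(a,b), linked(c,f), linked(f,b), linked(f,f), ready(a), ready(c)}
3. free(c)  →  {inpos(a), inpos(b), inpos(c), inpos(d), linked(a,a), linked(a,b), linked(c,f), linked(f,b), linked(f,f), ready(a), ready(c)}
4. step(d,c)  →  {inpos(a), inpos(b), inpos(c), inpos(d), linked(a,a), linked(a,b), linked(c,d), linked(c,f), linked(f,b), linked(f,f), ready(a), ready(c)}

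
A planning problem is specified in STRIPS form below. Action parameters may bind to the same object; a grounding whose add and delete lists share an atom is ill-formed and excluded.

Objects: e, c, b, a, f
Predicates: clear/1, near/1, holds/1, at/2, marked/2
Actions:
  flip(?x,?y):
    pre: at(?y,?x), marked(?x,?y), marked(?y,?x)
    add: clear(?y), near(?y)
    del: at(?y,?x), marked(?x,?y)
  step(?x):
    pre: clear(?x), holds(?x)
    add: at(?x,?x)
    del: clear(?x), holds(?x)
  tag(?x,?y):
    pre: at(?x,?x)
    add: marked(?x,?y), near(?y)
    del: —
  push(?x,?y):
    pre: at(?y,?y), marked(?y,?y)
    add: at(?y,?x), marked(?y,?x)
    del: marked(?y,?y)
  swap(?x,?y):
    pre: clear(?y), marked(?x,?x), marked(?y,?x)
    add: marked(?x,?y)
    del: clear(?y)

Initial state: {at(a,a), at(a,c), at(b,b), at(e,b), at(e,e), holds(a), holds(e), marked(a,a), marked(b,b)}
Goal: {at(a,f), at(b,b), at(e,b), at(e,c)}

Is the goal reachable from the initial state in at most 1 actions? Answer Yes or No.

No

1. tag(e,e)  →  {at(a,a), at(a,c), at(b,b), at(e,b), at(e,e), holds(a), holds(e), marked(a,a), marked(b,b), marked(e,e), near(e)}
2. push(c,e)  →  {at(a,a), at(a,c), at(b,b), at(e,b), at(e,c), at(e,e), holds(a), holds(e), marked(a,a), marked(b,b), marked(e,c), near(e)}
3. push(f,a)  →  {at(a,a), at(a,c), at(a,f), at(b,b), at(e,b), at(e,c), at(e,e), holds(a), holds(e), marked(a,f), marked(b,b), marked(e,c), near(e)}
optimal plan length = 3; 3 > 1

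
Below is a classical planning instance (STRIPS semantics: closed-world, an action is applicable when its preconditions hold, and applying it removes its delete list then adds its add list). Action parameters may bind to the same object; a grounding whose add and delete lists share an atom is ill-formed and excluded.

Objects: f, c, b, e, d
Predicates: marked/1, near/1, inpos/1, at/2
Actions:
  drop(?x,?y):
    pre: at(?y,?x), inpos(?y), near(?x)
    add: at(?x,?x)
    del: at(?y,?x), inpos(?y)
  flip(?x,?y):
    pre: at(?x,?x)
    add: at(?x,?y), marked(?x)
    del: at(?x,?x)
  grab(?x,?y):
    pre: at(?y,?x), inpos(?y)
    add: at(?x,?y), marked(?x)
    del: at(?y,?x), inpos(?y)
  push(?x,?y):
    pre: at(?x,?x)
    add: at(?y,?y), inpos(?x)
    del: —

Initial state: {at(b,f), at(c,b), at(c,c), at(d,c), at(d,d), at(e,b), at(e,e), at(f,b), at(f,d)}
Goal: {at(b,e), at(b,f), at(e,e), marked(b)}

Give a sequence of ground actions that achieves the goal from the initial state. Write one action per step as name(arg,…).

1. push(c,b)  →  {at(b,b), at(b,f), at(c,b), at(c,c), at(d,c), at(d,d), at(e,b), at(e,e), at(f,b), at(f,d), inpos(c)}
2. flip(b,e)  →  {at(b,e), at(b,f), at(c,b), at(c,c), at(d,c), at(d,d), at(e,b), at(e,e), at(f,b), at(f,d), inpos(c), marked(b)}

push(c,b); flip(b,e)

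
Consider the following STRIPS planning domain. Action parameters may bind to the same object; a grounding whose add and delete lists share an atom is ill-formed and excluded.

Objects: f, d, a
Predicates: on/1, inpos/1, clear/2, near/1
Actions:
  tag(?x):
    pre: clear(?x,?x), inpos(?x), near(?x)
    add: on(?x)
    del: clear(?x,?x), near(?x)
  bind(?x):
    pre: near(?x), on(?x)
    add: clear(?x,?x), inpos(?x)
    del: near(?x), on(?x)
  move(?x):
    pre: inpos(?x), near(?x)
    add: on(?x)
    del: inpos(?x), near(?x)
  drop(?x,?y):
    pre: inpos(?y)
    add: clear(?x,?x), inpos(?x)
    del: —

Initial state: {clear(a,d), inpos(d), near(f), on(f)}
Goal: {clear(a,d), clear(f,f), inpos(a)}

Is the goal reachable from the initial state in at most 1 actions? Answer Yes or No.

No

1. bind(f)  →  {clear(a,d), clear(f,f), inpos(d), inpos(f)}
2. drop(a,f)  →  {clear(a,a), clear(a,d), clear(f,f), inpos(a), inpos(d), inpos(f)}
optimal plan length = 2; 2 > 1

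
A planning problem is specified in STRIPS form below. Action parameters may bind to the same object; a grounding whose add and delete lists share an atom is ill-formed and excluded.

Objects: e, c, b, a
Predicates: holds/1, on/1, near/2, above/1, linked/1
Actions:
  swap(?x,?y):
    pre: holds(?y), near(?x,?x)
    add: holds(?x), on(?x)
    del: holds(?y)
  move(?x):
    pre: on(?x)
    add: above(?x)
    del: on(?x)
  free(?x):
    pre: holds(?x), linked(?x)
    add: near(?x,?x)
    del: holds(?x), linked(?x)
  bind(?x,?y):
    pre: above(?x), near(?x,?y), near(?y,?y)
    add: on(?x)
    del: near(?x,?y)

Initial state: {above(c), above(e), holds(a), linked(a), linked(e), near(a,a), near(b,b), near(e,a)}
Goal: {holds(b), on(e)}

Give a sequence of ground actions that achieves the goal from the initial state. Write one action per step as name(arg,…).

1. swap(b,a)  →  {above(c), above(e), holds(b), linked(a), linked(e), near(a,a), near(b,b), near(e,a), on(b)}
2. bind(e,a)  →  {above(c), above(e), holds(b), linked(a), linked(e), near(a,a), near(b,b), on(b), on(e)}

swap(b,a); bind(e,a)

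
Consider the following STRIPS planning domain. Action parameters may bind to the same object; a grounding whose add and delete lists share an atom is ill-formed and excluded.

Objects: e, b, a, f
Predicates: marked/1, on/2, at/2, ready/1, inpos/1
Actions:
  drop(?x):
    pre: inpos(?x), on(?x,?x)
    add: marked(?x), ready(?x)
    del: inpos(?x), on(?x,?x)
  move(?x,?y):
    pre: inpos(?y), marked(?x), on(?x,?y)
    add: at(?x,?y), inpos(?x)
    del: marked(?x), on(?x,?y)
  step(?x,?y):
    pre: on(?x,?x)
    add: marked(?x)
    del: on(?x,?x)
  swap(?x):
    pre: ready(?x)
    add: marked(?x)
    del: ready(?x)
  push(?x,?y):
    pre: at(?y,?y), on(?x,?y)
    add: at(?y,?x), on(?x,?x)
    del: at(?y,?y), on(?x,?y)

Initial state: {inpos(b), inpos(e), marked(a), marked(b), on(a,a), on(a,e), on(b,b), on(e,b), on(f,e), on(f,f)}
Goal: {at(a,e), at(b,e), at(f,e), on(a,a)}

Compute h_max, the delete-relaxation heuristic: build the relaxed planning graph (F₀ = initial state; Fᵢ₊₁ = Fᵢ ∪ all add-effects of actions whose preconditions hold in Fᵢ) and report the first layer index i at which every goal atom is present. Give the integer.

2

F0 = init (10 atoms)
F1 = F0 ∪ {at(a,e), at(b,b), inpos(a), marked(f), ready(b)}  (15 atoms)
F2 = F1 ∪ {at(a,a), at(b,e), at(f,e), inpos(f), on(e,e), ready(a)}  (21 atoms)
goal ⊆ F2  ⇒  h_max = 2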